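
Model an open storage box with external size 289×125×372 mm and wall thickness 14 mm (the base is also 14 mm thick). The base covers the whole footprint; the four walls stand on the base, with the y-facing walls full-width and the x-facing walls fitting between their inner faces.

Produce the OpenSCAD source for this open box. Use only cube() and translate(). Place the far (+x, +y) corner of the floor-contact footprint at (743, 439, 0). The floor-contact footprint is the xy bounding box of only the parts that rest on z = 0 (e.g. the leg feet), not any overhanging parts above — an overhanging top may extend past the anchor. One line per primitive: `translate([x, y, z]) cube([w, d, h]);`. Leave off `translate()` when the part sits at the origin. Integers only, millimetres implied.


translate([454, 314, 0]) cube([289, 125, 14]);
translate([454, 314, 14]) cube([289, 14, 358]);
translate([454, 425, 14]) cube([289, 14, 358]);
translate([454, 328, 14]) cube([14, 97, 358]);
translate([729, 328, 14]) cube([14, 97, 358]);


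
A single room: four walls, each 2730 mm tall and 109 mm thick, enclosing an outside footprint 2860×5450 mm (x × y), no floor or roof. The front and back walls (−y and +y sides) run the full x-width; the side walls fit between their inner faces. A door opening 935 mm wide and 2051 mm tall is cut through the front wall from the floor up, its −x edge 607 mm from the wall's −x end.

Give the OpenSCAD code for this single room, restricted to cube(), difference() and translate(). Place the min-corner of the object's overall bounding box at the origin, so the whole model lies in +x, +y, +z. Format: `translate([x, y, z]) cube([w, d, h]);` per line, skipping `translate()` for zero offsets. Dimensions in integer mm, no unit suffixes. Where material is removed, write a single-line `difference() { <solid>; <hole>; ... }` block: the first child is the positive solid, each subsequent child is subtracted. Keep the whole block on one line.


difference() { cube([2860, 109, 2730]); translate([607, 0, 0]) cube([935, 109, 2051]); }
translate([0, 5341, 0]) cube([2860, 109, 2730]);
translate([0, 109, 0]) cube([109, 5232, 2730]);
translate([2751, 109, 0]) cube([109, 5232, 2730]);


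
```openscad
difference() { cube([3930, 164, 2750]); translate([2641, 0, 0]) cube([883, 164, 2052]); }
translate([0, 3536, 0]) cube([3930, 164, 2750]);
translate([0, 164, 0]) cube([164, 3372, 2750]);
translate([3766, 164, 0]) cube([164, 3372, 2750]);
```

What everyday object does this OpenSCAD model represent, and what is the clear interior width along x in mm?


A single room. The interior width is 3602 mm.

Four walls enclosing a rectangle with a door in the front wall — a room. Outside width 3930 minus two 164 mm walls gives 3602 mm.


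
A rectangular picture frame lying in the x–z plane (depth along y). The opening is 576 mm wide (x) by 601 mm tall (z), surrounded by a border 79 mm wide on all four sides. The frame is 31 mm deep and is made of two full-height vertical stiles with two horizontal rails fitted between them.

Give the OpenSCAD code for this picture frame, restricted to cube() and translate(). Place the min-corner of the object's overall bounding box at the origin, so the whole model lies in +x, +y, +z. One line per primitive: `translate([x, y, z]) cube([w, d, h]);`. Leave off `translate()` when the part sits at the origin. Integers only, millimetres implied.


cube([79, 31, 759]);
translate([655, 0, 0]) cube([79, 31, 759]);
translate([79, 0, 0]) cube([576, 31, 79]);
translate([79, 0, 680]) cube([576, 31, 79]);


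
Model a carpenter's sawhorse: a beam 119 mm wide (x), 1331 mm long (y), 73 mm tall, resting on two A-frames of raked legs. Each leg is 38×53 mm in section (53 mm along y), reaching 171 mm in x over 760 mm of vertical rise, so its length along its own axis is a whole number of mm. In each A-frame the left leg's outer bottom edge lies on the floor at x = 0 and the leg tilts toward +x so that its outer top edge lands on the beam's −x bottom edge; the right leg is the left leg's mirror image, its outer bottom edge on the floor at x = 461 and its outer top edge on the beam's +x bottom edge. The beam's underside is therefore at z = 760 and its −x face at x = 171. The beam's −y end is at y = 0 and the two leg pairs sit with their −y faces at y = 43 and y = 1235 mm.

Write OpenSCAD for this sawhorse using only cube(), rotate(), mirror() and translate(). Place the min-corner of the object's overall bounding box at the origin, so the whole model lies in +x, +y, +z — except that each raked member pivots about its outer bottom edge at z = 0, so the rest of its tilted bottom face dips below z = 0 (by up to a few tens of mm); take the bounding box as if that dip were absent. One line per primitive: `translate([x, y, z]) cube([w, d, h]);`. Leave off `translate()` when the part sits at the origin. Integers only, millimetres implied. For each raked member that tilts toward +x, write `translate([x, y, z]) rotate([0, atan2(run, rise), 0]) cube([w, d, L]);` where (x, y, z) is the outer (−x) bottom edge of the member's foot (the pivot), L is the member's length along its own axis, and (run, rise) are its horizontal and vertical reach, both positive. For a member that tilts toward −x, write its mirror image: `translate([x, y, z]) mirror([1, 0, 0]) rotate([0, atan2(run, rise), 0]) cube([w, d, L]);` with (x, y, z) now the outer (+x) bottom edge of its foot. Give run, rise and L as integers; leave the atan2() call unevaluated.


translate([171, 0, 760]) cube([119, 1331, 73]);
translate([0, 43, 0]) rotate([0, atan2(171, 760), 0]) cube([38, 53, 779]);
translate([461, 43, 0]) mirror([1, 0, 0]) rotate([0, atan2(171, 760), 0]) cube([38, 53, 779]);
translate([0, 1235, 0]) rotate([0, atan2(171, 760), 0]) cube([38, 53, 779]);
translate([461, 1235, 0]) mirror([1, 0, 0]) rotate([0, atan2(171, 760), 0]) cube([38, 53, 779]);


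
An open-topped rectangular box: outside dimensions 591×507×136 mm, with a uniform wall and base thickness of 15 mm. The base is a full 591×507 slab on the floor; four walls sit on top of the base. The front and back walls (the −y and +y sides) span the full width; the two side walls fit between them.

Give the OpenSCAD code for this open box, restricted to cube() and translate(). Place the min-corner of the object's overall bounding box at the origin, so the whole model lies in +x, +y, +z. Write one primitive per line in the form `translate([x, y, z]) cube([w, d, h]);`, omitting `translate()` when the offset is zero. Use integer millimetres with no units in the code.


cube([591, 507, 15]);
translate([0, 0, 15]) cube([591, 15, 121]);
translate([0, 492, 15]) cube([591, 15, 121]);
translate([0, 15, 15]) cube([15, 477, 121]);
translate([576, 15, 15]) cube([15, 477, 121]);


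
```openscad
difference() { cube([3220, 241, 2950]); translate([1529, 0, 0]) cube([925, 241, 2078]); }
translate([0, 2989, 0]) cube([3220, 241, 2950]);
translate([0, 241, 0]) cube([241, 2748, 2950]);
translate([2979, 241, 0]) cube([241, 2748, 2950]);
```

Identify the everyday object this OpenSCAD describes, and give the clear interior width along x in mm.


A single room. The interior width is 2738 mm.

Four walls enclosing a rectangle with a door in the front wall — a room. Outside width 3220 minus two 241 mm walls gives 2738 mm.


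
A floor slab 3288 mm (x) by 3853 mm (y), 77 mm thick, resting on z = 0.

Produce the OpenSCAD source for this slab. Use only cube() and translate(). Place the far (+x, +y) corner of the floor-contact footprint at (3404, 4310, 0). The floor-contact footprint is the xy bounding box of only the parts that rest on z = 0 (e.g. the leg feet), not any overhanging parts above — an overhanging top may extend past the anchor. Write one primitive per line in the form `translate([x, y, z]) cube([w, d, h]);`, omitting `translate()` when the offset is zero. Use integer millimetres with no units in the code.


translate([116, 457, 0]) cube([3288, 3853, 77]);


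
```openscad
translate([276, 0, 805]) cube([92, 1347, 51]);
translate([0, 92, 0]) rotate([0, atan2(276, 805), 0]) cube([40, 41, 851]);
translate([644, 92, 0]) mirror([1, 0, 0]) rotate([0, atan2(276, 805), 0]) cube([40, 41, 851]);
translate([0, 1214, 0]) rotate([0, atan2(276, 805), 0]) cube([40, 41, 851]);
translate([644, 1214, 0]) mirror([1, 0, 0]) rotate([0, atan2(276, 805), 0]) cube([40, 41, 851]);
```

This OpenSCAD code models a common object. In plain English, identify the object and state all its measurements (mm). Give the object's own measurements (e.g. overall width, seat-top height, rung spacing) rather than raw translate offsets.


A sawhorse. A 92×1347×51 mm beam (x, y, z) sits on two A-frame leg pairs. Each pair is two raked legs of 40×41 mm section (41 mm along y) splaying symmetrically in x. Each leg rises 805 mm vertically over 276 mm of horizontal reach and is 851 mm long along its own axis. Every leg's outer bottom edge rests on the floor and its outer top edge meets a bottom edge of the beam — the left legs (tilting toward +x) meet the beam's −x bottom edge, the right legs (their mirror images, tilting toward −x) meet its +x bottom edge — so the leg tops tuck under the beam, the beam's underside is 805 mm above the floor, and the feet are 644 mm apart outside-to-outside with the beam centred between them. The two leg pairs are set in 92 mm from either end of the beam.


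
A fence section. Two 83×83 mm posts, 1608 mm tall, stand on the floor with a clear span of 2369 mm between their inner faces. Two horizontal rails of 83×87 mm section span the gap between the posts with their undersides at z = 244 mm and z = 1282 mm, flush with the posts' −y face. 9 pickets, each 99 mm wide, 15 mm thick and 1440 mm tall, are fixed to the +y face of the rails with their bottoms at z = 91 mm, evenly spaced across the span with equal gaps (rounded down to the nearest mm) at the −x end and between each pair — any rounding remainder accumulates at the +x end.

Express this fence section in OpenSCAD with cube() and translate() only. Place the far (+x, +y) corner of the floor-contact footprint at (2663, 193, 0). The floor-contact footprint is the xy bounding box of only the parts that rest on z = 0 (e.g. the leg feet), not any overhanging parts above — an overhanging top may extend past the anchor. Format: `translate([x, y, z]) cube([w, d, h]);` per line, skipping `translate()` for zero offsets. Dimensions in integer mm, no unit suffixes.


translate([128, 110, 0]) cube([83, 83, 1608]);
translate([2580, 110, 0]) cube([83, 83, 1608]);
translate([211, 110, 244]) cube([2369, 83, 87]);
translate([211, 110, 1282]) cube([2369, 83, 87]);
translate([358, 193, 91]) cube([99, 15, 1440]);
translate([604, 193, 91]) cube([99, 15, 1440]);
translate([850, 193, 91]) cube([99, 15, 1440]);
translate([1096, 193, 91]) cube([99, 15, 1440]);
translate([1342, 193, 91]) cube([99, 15, 1440]);
translate([1588, 193, 91]) cube([99, 15, 1440]);
translate([1834, 193, 91]) cube([99, 15, 1440]);
translate([2080, 193, 91]) cube([99, 15, 1440]);
translate([2326, 193, 91]) cube([99, 15, 1440]);


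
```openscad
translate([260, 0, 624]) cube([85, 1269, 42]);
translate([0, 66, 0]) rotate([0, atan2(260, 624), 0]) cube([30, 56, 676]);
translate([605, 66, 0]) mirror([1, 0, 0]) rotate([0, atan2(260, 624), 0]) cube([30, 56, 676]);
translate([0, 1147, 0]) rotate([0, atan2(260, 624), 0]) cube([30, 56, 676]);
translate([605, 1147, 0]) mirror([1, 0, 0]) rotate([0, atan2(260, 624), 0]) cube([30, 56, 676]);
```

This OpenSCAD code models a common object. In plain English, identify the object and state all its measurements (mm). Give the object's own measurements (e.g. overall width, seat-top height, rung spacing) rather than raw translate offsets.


A sawhorse. A 85×1269×42 mm beam (x, y, z) sits on two A-frame leg pairs. Each pair is two raked legs of 30×56 mm section (56 mm along y) splaying symmetrically in x. Each leg rises 624 mm vertically over 260 mm of horizontal reach and is 676 mm long along its own axis. Every leg's outer bottom edge rests on the floor and its outer top edge meets a bottom edge of the beam — the left legs (tilting toward +x) meet the beam's −x bottom edge, the right legs (their mirror images, tilting toward −x) meet its +x bottom edge — so the leg tops tuck under the beam, the beam's underside is 624 mm above the floor, and the feet are 605 mm apart outside-to-outside with the beam centred between them. The two leg pairs are set in 66 mm from either end of the beam.


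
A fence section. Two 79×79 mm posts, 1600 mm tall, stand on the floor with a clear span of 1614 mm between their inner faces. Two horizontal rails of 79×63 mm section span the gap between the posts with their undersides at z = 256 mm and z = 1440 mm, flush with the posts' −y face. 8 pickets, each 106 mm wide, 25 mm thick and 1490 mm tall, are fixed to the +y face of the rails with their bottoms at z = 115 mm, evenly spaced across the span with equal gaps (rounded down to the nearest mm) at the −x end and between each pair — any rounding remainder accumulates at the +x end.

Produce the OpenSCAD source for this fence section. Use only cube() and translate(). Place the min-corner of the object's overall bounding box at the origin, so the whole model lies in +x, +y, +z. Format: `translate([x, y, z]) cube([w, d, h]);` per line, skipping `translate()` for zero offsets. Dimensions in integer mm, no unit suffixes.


cube([79, 79, 1600]);
translate([1693, 0, 0]) cube([79, 79, 1600]);
translate([79, 0, 256]) cube([1614, 79, 63]);
translate([79, 0, 1440]) cube([1614, 79, 63]);
translate([164, 79, 115]) cube([106, 25, 1490]);
translate([355, 79, 115]) cube([106, 25, 1490]);
translate([546, 79, 115]) cube([106, 25, 1490]);
translate([737, 79, 115]) cube([106, 25, 1490]);
translate([928, 79, 115]) cube([106, 25, 1490]);
translate([1119, 79, 115]) cube([106, 25, 1490]);
translate([1310, 79, 115]) cube([106, 25, 1490]);
translate([1501, 79, 115]) cube([106, 25, 1490]);


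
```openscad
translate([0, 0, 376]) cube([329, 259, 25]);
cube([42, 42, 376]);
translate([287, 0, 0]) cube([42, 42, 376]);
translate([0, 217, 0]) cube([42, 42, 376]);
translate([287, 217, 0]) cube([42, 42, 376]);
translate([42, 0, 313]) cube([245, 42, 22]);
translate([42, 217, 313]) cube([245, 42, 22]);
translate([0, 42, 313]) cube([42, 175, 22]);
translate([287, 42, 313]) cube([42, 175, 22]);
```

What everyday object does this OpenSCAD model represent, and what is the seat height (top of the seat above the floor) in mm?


A stool. The seat height is 401 mm.

A 329×259×25 slab at z = 376 on four corner posts — a stool. The seat top is 376 + 25 = 401 mm.


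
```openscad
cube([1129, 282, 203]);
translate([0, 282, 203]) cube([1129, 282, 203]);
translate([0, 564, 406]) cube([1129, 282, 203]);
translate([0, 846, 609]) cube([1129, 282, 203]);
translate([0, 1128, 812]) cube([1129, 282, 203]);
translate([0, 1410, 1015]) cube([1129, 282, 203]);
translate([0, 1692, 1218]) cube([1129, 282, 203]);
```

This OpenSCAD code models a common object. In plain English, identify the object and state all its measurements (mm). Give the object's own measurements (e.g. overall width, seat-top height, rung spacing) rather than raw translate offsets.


A straight staircase of 7 solid steps. Each step is 1129 mm wide (x), 282 mm deep (y, the going) and 203 mm tall (the rise). The first step rests on the floor; each subsequent step sits one going further in +y and one rise higher in +z, directly behind and above the previous step with no overlap.


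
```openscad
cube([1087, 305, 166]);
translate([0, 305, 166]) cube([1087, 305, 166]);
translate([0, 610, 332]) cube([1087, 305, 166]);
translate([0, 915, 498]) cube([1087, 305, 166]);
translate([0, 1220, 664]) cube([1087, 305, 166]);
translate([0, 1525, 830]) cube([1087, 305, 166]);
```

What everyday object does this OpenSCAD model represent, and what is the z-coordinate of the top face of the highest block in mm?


A staircase. The total rise is 996 mm.

6 identical blocks, each offset up and back from the previous — a staircase. Each step is 166 mm tall and there are 6 of them, so the total rise is 6 × 166 = 996 mm.


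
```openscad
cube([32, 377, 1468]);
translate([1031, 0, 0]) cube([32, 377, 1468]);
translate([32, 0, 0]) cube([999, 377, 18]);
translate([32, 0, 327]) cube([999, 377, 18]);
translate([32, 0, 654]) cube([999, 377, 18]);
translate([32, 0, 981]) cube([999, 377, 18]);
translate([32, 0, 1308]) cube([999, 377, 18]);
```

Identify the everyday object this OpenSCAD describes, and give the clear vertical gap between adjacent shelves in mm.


A bookshelf. The clear shelf gap is 309 mm.

Two tall side panels with 5 horizontal boards between them — a bookshelf. The first two shelf undersides are at z = 0 and z = 327; with shelf thickness 18, the clear gap is 327 − 0 − 18 = 309 mm.


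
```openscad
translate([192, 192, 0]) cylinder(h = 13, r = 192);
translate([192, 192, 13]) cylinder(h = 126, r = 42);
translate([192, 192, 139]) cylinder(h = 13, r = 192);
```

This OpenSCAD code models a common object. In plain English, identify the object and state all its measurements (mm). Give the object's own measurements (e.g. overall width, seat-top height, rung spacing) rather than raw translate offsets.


A spool: two coaxial disc flanges of radius 192 mm and thickness 13 mm, joined by a core cylinder of radius 42 mm and height 126 mm. The lower flange rests on z = 0 and the three cylinders share a vertical axis.


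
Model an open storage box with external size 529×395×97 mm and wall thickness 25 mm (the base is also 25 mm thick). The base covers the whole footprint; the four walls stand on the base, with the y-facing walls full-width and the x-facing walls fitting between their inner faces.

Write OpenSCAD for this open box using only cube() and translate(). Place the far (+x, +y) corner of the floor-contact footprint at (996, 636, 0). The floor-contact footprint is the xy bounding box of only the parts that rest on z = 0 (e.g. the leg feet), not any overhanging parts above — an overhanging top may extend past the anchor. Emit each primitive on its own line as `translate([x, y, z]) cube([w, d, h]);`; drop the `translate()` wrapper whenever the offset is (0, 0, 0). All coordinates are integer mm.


translate([467, 241, 0]) cube([529, 395, 25]);
translate([467, 241, 25]) cube([529, 25, 72]);
translate([467, 611, 25]) cube([529, 25, 72]);
translate([467, 266, 25]) cube([25, 345, 72]);
translate([971, 266, 25]) cube([25, 345, 72]);


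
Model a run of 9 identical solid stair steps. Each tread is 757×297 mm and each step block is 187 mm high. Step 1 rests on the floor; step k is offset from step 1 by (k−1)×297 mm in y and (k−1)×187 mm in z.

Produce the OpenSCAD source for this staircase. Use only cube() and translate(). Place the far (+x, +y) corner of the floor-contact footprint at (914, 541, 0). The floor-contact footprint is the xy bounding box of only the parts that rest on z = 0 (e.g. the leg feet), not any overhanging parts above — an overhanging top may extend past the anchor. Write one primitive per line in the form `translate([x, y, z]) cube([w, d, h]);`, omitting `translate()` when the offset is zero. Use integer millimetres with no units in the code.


translate([157, 244, 0]) cube([757, 297, 187]);
translate([157, 541, 187]) cube([757, 297, 187]);
translate([157, 838, 374]) cube([757, 297, 187]);
translate([157, 1135, 561]) cube([757, 297, 187]);
translate([157, 1432, 748]) cube([757, 297, 187]);
translate([157, 1729, 935]) cube([757, 297, 187]);
translate([157, 2026, 1122]) cube([757, 297, 187]);
translate([157, 2323, 1309]) cube([757, 297, 187]);
translate([157, 2620, 1496]) cube([757, 297, 187]);


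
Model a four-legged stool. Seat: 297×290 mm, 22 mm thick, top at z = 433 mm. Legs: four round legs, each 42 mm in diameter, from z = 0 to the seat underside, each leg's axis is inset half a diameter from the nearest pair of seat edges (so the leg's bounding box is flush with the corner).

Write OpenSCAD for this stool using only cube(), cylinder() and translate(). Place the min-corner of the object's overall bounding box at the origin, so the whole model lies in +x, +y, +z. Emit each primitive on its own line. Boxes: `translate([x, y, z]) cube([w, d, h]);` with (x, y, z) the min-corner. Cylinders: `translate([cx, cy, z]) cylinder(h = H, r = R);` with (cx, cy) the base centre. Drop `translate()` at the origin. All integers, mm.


translate([0, 0, 411]) cube([297, 290, 22]);
translate([21, 21, 0]) cylinder(h = 411, r = 21);
translate([276, 21, 0]) cylinder(h = 411, r = 21);
translate([21, 269, 0]) cylinder(h = 411, r = 21);
translate([276, 269, 0]) cylinder(h = 411, r = 21);


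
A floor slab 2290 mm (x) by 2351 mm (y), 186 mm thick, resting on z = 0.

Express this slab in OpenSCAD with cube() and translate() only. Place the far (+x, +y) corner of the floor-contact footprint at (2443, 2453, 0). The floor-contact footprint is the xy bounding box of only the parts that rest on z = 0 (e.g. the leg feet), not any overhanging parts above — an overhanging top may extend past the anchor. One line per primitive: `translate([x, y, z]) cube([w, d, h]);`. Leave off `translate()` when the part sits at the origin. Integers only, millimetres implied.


translate([153, 102, 0]) cube([2290, 2351, 186]);


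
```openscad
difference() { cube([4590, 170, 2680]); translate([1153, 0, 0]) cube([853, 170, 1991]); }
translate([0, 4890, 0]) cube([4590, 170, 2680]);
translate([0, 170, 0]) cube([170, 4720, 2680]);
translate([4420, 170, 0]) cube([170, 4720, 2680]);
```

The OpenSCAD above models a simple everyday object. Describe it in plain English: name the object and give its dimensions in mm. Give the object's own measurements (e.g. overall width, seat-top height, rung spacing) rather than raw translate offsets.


A single room: four walls, each 2680 mm tall and 170 mm thick, enclosing an outside footprint 4590×5060 mm (x × y), no floor or roof. The front and back walls (−y and +y sides) run the full x-width; the side walls fit between their inner faces. A door opening 853 mm wide and 1991 mm tall is cut through the front wall from the floor up, its −x edge 1153 mm from the wall's −x end.


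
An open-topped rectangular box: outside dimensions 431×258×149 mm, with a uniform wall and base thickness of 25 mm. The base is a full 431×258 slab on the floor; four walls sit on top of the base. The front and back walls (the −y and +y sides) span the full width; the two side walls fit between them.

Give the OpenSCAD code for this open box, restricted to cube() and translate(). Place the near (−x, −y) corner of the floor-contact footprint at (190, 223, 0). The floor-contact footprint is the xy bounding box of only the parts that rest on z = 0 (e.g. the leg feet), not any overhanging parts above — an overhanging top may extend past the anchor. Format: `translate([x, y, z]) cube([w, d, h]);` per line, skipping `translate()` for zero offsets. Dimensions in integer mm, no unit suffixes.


translate([190, 223, 0]) cube([431, 258, 25]);
translate([190, 223, 25]) cube([431, 25, 124]);
translate([190, 456, 25]) cube([431, 25, 124]);
translate([190, 248, 25]) cube([25, 208, 124]);
translate([596, 248, 25]) cube([25, 208, 124]);


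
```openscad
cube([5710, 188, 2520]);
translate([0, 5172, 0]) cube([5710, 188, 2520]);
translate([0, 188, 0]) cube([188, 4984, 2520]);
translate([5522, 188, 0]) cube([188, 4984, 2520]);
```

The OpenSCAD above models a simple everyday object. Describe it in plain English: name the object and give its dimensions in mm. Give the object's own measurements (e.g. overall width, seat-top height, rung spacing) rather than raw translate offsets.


The wall frame of a small rectangular building: four walls, each 2520 mm tall and 188 mm thick, enclosing a footprint 5710 mm (x) by 5360 mm (y) outside-to-outside, with no floor or roof. The front and back walls (the −y and +y sides) span the full width; the two side walls fit between them.


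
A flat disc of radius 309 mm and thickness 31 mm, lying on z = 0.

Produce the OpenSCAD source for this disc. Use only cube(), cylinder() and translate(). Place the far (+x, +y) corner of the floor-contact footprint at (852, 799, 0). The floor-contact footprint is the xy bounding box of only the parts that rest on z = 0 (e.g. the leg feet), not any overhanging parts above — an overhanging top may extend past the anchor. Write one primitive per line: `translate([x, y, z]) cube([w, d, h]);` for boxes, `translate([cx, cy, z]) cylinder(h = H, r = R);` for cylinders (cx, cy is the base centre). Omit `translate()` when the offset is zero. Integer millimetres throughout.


translate([543, 490, 0]) cylinder(h = 31, r = 309);


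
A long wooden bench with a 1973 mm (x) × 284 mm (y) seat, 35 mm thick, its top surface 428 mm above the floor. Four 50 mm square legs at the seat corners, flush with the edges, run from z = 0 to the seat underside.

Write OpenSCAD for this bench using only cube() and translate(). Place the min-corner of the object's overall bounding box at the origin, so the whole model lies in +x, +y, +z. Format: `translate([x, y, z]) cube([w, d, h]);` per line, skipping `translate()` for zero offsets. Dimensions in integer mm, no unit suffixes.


// leg_h = 428 − 35 = 393
translate([0, 0, 393]) cube([1973, 284, 35]);
cube([50, 50, 393]);
translate([0, 234, 0]) cube([50, 50, 393]);
translate([1923, 0, 0]) cube([50, 50, 393]);
translate([1923, 234, 0]) cube([50, 50, 393]);


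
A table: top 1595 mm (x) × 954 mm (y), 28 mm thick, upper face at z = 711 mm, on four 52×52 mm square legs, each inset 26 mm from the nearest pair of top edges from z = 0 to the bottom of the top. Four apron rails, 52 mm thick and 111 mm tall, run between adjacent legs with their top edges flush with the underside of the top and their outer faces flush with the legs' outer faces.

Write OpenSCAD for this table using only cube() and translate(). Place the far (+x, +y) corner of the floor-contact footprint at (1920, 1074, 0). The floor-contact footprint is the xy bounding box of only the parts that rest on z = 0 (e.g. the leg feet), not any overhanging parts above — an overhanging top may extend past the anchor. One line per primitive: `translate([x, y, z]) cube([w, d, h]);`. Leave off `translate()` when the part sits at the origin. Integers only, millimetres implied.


translate([351, 146, 683]) cube([1595, 954, 28]);
translate([377, 172, 0]) cube([52, 52, 683]);
translate([1868, 172, 0]) cube([52, 52, 683]);
translate([377, 1022, 0]) cube([52, 52, 683]);
translate([1868, 1022, 0]) cube([52, 52, 683]);
translate([429, 172, 572]) cube([1439, 52, 111]);
translate([429, 1022, 572]) cube([1439, 52, 111]);
translate([377, 224, 572]) cube([52, 798, 111]);
translate([1868, 224, 572]) cube([52, 798, 111]);


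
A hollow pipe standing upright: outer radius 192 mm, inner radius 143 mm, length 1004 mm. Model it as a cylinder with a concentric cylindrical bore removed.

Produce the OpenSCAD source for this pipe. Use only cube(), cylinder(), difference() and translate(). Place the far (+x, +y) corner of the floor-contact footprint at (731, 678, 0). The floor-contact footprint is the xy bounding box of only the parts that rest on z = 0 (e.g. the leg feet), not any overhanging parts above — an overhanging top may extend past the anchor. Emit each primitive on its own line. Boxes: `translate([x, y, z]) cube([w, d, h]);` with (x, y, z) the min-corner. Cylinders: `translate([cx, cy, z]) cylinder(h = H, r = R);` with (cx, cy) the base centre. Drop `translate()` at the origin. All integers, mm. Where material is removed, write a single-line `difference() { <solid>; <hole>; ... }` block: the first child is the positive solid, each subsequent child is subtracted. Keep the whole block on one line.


difference() { translate([539, 486, 0]) cylinder(h = 1004, r = 192); translate([539, 486, 0]) cylinder(h = 1004, r = 143); }


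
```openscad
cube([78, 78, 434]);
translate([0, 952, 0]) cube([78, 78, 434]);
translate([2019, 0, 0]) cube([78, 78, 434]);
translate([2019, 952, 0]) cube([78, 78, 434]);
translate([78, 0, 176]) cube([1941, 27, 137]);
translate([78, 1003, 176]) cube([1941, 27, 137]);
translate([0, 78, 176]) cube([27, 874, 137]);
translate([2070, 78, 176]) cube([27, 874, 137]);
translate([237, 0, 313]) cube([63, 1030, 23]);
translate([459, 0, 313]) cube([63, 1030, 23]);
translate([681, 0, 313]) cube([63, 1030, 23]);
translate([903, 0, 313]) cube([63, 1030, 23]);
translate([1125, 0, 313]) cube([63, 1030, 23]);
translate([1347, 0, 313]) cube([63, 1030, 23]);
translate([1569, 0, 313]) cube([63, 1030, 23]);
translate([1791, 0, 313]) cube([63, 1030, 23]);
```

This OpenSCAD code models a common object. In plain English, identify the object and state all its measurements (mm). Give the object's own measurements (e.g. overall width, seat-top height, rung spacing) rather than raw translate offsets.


A bed frame 2097 mm long (x) by 1030 mm wide (y). Four 78×78 mm corner posts, 434 mm tall, at the corners of the footprint. Four rails of 27 mm thickness and 137 mm height run between adjacent posts with their undersides at z = 176 mm, their outer faces flush with the outside of the frame (the two x-running rails run between the posts' inner faces; the two y-running rails run between the posts' inner faces). 8 slats, each 63 mm wide (x) and 23 mm thick, lie across the top of the two x-running rails, running the full 1030 mm width of the frame in y; along x they sit between the end posts with a 159 mm gap after the −x posts and between neighbouring slats, leaving 165 mm before the +x posts.


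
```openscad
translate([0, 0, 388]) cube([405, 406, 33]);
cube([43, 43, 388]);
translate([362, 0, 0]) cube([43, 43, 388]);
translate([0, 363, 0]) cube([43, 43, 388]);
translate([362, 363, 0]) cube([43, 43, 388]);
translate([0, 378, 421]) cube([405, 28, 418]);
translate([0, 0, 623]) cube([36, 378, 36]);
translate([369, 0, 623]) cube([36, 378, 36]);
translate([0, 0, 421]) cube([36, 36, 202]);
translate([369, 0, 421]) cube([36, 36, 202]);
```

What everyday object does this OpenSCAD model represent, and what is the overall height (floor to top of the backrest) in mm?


A chair. The overall height is 839 mm.

A slab on four corner posts with a tall panel at the back — a chair. The seat slab sits at z = 388 with thickness 33, and the 418 mm backrest starts at the seat top, so the overall height is 388 + 33 + 418 = 839 mm.


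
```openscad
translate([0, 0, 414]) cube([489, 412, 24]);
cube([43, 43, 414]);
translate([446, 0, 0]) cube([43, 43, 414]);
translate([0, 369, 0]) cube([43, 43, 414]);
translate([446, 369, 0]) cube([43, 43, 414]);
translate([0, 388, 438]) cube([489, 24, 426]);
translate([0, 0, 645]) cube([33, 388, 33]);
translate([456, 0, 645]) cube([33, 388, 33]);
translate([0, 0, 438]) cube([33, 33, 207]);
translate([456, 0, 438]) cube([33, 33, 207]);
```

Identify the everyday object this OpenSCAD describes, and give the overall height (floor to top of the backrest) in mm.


A chair. The overall height is 864 mm.

A slab on four corner posts with a tall panel at the back — a chair. The seat slab sits at z = 414 with thickness 24, and the 426 mm backrest starts at the seat top, so the overall height is 414 + 24 + 426 = 864 mm.


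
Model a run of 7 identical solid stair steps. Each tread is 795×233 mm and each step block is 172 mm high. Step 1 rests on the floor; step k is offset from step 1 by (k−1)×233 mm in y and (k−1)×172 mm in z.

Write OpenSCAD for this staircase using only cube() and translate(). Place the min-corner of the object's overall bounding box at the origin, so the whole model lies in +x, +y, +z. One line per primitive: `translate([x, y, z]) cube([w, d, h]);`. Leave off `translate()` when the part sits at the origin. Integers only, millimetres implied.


cube([795, 233, 172]);
translate([0, 233, 172]) cube([795, 233, 172]);
translate([0, 466, 344]) cube([795, 233, 172]);
translate([0, 699, 516]) cube([795, 233, 172]);
translate([0, 932, 688]) cube([795, 233, 172]);
translate([0, 1165, 860]) cube([795, 233, 172]);
translate([0, 1398, 1032]) cube([795, 233, 172]);


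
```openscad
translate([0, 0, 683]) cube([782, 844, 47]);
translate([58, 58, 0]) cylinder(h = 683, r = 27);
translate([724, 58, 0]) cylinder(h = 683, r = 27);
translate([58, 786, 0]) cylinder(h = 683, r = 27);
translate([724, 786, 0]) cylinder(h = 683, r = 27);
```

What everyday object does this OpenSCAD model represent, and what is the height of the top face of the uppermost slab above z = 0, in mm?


A table. The table height is 730 mm.

A 782×844×47 slab sits at z = 683 on four Ø54 mm round legs — a table. The top surface is at 683 + 47 = 730 mm.


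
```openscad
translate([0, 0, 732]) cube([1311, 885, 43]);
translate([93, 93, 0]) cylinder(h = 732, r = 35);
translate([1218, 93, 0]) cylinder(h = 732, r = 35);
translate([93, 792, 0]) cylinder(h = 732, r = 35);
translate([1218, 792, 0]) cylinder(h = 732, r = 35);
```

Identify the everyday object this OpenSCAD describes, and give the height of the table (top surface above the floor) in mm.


A table. The table height is 775 mm.

A 1311×885×43 slab sits at z = 732 on four Ø70 mm round legs — a table. The top surface is at 732 + 43 = 775 mm.


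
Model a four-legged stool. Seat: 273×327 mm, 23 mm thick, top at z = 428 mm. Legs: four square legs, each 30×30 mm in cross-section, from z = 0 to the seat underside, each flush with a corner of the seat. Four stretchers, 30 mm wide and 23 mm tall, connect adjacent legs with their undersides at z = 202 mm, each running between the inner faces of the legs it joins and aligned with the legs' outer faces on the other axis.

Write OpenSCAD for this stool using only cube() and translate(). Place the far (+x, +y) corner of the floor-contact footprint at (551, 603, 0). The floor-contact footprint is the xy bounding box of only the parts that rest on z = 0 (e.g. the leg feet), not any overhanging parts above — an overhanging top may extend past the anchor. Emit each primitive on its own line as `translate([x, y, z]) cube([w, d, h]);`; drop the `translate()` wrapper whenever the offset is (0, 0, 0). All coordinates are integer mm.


translate([278, 276, 405]) cube([273, 327, 23]);
translate([278, 276, 0]) cube([30, 30, 405]);
translate([521, 276, 0]) cube([30, 30, 405]);
translate([278, 573, 0]) cube([30, 30, 405]);
translate([521, 573, 0]) cube([30, 30, 405]);
translate([308, 276, 202]) cube([213, 30, 23]);
translate([308, 573, 202]) cube([213, 30, 23]);
translate([278, 306, 202]) cube([30, 267, 23]);
translate([521, 306, 202]) cube([30, 267, 23]);


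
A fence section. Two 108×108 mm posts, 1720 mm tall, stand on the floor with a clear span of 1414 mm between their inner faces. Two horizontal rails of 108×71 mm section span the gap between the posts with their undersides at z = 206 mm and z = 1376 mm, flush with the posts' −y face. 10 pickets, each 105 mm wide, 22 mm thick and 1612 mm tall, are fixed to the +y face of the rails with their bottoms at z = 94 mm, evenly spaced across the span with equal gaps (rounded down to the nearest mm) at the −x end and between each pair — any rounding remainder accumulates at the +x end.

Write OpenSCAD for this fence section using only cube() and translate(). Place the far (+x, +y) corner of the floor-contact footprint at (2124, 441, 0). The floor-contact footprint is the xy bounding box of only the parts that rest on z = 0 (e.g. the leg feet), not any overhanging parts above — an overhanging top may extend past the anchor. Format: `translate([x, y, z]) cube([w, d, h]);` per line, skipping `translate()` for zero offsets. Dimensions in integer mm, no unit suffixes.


translate([494, 333, 0]) cube([108, 108, 1720]);
translate([2016, 333, 0]) cube([108, 108, 1720]);
translate([602, 333, 206]) cube([1414, 108, 71]);
translate([602, 333, 1376]) cube([1414, 108, 71]);
translate([635, 441, 94]) cube([105, 22, 1612]);
translate([773, 441, 94]) cube([105, 22, 1612]);
translate([911, 441, 94]) cube([105, 22, 1612]);
translate([1049, 441, 94]) cube([105, 22, 1612]);
translate([1187, 441, 94]) cube([105, 22, 1612]);
translate([1325, 441, 94]) cube([105, 22, 1612]);
translate([1463, 441, 94]) cube([105, 22, 1612]);
translate([1601, 441, 94]) cube([105, 22, 1612]);
translate([1739, 441, 94]) cube([105, 22, 1612]);
translate([1877, 441, 94]) cube([105, 22, 1612]);


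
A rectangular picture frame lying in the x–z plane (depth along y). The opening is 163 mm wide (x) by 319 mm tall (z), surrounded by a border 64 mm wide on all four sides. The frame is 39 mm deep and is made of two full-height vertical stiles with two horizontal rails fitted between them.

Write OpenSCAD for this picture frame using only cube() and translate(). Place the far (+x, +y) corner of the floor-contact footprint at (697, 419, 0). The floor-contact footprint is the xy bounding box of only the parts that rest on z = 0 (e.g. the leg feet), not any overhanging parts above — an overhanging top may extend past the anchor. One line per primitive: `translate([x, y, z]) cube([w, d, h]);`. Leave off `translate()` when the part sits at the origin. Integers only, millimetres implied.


translate([406, 380, 0]) cube([64, 39, 447]);
translate([633, 380, 0]) cube([64, 39, 447]);
translate([470, 380, 0]) cube([163, 39, 64]);
translate([470, 380, 383]) cube([163, 39, 64]);


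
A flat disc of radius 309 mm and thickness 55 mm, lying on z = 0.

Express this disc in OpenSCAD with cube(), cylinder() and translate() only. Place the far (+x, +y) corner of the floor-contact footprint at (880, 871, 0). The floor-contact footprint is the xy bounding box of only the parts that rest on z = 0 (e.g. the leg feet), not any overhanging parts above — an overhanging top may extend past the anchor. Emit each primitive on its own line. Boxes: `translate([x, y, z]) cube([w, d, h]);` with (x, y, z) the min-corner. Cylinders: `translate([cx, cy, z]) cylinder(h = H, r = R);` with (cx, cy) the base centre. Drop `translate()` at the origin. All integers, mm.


translate([571, 562, 0]) cylinder(h = 55, r = 309);


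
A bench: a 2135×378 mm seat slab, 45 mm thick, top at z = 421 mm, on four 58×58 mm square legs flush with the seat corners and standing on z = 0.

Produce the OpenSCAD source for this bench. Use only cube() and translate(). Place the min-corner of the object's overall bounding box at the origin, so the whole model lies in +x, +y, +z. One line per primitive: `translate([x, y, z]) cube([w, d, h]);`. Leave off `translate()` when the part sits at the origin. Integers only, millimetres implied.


// leg_h = 421 − 45 = 376
translate([0, 0, 376]) cube([2135, 378, 45]);
cube([58, 58, 376]);
translate([0, 320, 0]) cube([58, 58, 376]);
translate([2077, 0, 0]) cube([58, 58, 376]);
translate([2077, 320, 0]) cube([58, 58, 376]);


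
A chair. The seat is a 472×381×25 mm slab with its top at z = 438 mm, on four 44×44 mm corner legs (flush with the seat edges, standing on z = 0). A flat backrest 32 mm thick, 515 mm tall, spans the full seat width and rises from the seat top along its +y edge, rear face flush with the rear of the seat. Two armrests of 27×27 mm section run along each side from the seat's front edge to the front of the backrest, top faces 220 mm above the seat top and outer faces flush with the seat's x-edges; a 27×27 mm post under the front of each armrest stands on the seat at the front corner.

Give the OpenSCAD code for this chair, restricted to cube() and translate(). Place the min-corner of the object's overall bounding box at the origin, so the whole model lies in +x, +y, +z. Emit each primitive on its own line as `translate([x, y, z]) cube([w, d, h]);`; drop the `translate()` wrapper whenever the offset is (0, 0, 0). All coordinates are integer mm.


// leg_h = 438 - 25 = 413
// arm post h = 220 - 27 = 193
translate([0, 0, 413]) cube([472, 381, 25]);
cube([44, 44, 413]);
translate([428, 0, 0]) cube([44, 44, 413]);
translate([0, 337, 0]) cube([44, 44, 413]);
translate([428, 337, 0]) cube([44, 44, 413]);
translate([0, 349, 438]) cube([472, 32, 515]);
translate([0, 0, 631]) cube([27, 349, 27]);
translate([445, 0, 631]) cube([27, 349, 27]);
translate([0, 0, 438]) cube([27, 27, 193]);
translate([445, 0, 438]) cube([27, 27, 193]);
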